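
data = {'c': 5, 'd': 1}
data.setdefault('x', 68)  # 68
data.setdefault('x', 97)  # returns 68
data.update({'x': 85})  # {'c': 5, 'd': 1, 'x': 85}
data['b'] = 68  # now {'c': 5, 'd': 1, 'x': 85, 'b': 68}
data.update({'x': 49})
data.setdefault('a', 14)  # 14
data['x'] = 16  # {'c': 5, 'd': 1, 'x': 16, 'b': 68, 'a': 14}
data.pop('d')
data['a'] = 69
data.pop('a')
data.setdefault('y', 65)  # 65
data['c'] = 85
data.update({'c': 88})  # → {'c': 88, 'x': 16, 'b': 68, 'y': 65}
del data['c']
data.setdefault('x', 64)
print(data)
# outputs {'x': 16, 'b': 68, 'y': 65}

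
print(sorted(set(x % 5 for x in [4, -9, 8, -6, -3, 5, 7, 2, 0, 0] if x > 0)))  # [0, 2, 3, 4]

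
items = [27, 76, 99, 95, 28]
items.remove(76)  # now [27, 99, 95, 28]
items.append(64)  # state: [27, 99, 95, 28, 64]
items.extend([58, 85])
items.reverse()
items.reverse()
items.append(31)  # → [27, 99, 95, 28, 64, 58, 85, 31]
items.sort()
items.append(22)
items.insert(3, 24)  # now [27, 28, 31, 24, 58, 64, 85, 95, 99, 22]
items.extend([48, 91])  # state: [27, 28, 31, 24, 58, 64, 85, 95, 99, 22, 48, 91]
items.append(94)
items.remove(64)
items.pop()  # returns 94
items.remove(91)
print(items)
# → [27, 28, 31, 24, 58, 85, 95, 99, 22, 48]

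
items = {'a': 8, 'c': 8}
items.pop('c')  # 8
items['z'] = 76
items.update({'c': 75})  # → {'a': 8, 'z': 76, 'c': 75}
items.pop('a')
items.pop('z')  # 76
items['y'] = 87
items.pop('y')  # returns 87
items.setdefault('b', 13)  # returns 13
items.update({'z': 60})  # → {'c': 75, 'b': 13, 'z': 60}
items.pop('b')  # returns 13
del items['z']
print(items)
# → {'c': 75}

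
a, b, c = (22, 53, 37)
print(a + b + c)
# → 112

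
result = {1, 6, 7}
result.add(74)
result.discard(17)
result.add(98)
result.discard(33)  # {1, 6, 7, 74, 98}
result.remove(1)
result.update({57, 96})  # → {6, 7, 57, 74, 96, 98}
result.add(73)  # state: {6, 7, 57, 73, 74, 96, 98}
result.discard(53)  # {6, 7, 57, 73, 74, 96, 98}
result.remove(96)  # {6, 7, 57, 73, 74, 98}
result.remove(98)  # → {6, 7, 57, 73, 74}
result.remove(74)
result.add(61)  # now {6, 7, 57, 61, 73}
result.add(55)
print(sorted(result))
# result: [6, 7, 55, 57, 61, 73]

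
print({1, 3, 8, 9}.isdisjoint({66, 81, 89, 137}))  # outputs True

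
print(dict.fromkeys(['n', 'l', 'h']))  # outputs {'n': None, 'l': None, 'h': None}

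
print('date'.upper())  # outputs DATE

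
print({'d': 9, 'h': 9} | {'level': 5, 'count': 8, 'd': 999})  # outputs {'d': 999, 'h': 9, 'level': 5, 'count': 8}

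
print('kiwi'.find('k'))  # 0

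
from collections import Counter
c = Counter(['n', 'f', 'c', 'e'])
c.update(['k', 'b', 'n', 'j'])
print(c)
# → Counter({'n': 2, 'f': 1, 'c': 1, 'e': 1, 'k': 1, 'b': 1, 'j': 1})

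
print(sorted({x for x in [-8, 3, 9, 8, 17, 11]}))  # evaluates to [-8, 3, 8, 9, 11, 17]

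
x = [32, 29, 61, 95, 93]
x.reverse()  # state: [93, 95, 61, 29, 32]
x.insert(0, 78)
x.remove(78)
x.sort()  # [29, 32, 61, 93, 95]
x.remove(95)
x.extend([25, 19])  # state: [29, 32, 61, 93, 25, 19]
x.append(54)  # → [29, 32, 61, 93, 25, 19, 54]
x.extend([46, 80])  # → [29, 32, 61, 93, 25, 19, 54, 46, 80]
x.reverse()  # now [80, 46, 54, 19, 25, 93, 61, 32, 29]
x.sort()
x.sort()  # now [19, 25, 29, 32, 46, 54, 61, 80, 93]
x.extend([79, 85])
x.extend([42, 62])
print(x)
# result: [19, 25, 29, 32, 46, 54, 61, 80, 93, 79, 85, 42, 62]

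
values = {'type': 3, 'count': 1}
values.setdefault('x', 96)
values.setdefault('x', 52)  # 96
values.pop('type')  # 3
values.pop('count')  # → 1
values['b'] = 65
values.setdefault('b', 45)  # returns 65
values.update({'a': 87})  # {'x': 96, 'b': 65, 'a': 87}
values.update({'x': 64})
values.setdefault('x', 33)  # 64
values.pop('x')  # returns 64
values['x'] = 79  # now {'b': 65, 'a': 87, 'x': 79}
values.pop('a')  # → 87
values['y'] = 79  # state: {'b': 65, 'x': 79, 'y': 79}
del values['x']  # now {'b': 65, 'y': 79}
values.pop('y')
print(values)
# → {'b': 65}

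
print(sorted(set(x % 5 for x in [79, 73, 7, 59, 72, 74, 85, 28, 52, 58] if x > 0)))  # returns [0, 2, 3, 4]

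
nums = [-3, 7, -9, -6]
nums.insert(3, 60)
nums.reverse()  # [-6, 60, -9, 7, -3]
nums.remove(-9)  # [-6, 60, 7, -3]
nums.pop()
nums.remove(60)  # [-6, 7]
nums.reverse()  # [7, -6]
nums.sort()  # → [-6, 7]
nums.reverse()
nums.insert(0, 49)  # [49, 7, -6]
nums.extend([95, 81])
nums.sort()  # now [-6, 7, 49, 81, 95]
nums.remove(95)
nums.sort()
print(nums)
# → [-6, 7, 49, 81]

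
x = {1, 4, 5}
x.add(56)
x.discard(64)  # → {1, 4, 5, 56}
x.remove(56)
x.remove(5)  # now {1, 4}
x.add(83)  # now {1, 4, 83}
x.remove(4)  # {1, 83}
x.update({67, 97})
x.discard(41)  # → {1, 67, 83, 97}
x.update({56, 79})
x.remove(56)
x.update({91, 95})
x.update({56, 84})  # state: {1, 56, 67, 79, 83, 84, 91, 95, 97}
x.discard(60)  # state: {1, 56, 67, 79, 83, 84, 91, 95, 97}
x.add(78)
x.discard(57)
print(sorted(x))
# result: [1, 56, 67, 78, 79, 83, 84, 91, 95, 97]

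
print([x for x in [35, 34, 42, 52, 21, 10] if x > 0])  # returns [35, 34, 42, 52, 21, 10]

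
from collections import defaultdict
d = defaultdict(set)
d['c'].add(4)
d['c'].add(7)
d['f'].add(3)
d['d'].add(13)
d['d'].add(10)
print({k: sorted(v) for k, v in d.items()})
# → {'c': [4, 7], 'f': [3], 'd': [10, 13]}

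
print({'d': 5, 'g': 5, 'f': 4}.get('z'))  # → None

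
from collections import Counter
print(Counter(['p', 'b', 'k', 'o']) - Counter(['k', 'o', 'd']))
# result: Counter({'p': 1, 'b': 1})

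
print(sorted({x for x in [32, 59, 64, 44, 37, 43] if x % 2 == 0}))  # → [32, 44, 64]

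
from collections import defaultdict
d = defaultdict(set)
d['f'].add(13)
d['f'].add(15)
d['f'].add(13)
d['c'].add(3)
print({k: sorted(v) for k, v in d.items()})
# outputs {'f': [13, 15], 'c': [3]}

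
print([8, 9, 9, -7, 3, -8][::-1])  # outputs [-8, 3, -7, 9, 9, 8]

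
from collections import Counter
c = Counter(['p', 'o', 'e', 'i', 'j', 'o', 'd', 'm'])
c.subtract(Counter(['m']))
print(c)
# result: Counter({'o': 2, 'p': 1, 'e': 1, 'i': 1, 'j': 1, 'd': 1, 'm': 0})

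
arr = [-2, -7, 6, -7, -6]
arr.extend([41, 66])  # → [-2, -7, 6, -7, -6, 41, 66]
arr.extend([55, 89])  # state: [-2, -7, 6, -7, -6, 41, 66, 55, 89]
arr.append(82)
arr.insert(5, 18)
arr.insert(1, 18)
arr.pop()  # 82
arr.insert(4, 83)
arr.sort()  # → [-7, -7, -6, -2, 6, 18, 18, 41, 55, 66, 83, 89]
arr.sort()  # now [-7, -7, -6, -2, 6, 18, 18, 41, 55, 66, 83, 89]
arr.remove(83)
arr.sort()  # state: [-7, -7, -6, -2, 6, 18, 18, 41, 55, 66, 89]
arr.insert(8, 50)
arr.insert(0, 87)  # [87, -7, -7, -6, -2, 6, 18, 18, 41, 50, 55, 66, 89]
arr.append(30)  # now [87, -7, -7, -6, -2, 6, 18, 18, 41, 50, 55, 66, 89, 30]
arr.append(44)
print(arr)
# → [87, -7, -7, -6, -2, 6, 18, 18, 41, 50, 55, 66, 89, 30, 44]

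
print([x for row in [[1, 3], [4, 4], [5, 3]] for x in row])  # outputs [1, 3, 4, 4, 5, 3]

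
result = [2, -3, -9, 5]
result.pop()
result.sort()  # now [-9, -3, 2]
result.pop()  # 2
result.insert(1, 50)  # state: [-9, 50, -3]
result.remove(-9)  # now [50, -3]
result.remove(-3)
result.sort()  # [50]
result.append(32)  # [50, 32]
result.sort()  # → [32, 50]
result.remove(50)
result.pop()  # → 32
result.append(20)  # [20]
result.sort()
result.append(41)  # [20, 41]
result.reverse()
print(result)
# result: [41, 20]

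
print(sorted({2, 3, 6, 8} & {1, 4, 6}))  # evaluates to [6]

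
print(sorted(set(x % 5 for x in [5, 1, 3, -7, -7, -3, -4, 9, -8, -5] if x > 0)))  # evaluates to [0, 1, 3, 4]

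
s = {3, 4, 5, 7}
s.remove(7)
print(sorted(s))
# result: [3, 4, 5]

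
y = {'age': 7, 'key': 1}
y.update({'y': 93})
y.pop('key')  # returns 1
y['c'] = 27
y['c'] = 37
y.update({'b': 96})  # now {'age': 7, 'y': 93, 'c': 37, 'b': 96}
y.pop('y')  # 93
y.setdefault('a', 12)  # 12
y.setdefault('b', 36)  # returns 96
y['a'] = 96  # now {'age': 7, 'c': 37, 'b': 96, 'a': 96}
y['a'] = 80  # {'age': 7, 'c': 37, 'b': 96, 'a': 80}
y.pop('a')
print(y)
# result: {'age': 7, 'c': 37, 'b': 96}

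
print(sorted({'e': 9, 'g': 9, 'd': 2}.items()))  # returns [('d', 2), ('e', 9), ('g', 9)]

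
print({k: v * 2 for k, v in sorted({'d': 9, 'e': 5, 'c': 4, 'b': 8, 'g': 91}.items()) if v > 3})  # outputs {'b': 16, 'c': 8, 'd': 18, 'e': 10, 'g': 182}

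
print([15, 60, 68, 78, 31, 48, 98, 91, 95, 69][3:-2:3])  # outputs [78, 98]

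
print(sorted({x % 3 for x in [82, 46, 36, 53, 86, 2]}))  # [0, 1, 2]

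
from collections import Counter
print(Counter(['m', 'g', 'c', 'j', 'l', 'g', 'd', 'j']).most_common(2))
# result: [('g', 2), ('j', 2)]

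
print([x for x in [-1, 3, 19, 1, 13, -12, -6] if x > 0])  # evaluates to [3, 19, 1, 13]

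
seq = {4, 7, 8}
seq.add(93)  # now {4, 7, 8, 93}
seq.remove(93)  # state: {4, 7, 8}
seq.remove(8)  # {4, 7}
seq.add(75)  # {4, 7, 75}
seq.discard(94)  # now {4, 7, 75}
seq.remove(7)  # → {4, 75}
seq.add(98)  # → {4, 75, 98}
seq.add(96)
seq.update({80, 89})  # {4, 75, 80, 89, 96, 98}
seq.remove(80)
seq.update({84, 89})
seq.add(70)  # {4, 70, 75, 84, 89, 96, 98}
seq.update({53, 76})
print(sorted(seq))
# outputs [4, 53, 70, 75, 76, 84, 89, 96, 98]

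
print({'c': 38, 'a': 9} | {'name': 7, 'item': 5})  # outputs {'c': 38, 'a': 9, 'name': 7, 'item': 5}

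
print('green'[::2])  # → gen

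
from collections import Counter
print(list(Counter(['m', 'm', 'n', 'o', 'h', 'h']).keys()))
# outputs ['m', 'n', 'o', 'h']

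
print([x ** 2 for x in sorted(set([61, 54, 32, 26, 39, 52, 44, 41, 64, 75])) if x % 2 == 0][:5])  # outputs [676, 1024, 1936, 2704, 2916]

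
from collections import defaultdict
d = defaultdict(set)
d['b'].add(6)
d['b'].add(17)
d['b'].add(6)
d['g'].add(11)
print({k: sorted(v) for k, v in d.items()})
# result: {'b': [6, 17], 'g': [11]}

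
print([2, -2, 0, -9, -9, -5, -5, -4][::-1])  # [-4, -5, -5, -9, -9, 0, -2, 2]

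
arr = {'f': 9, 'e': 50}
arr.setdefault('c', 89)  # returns 89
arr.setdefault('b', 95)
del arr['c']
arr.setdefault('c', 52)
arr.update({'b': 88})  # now {'f': 9, 'e': 50, 'b': 88, 'c': 52}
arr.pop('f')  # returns 9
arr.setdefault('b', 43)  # 88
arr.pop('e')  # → 50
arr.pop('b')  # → 88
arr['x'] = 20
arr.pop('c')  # 52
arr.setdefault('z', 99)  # 99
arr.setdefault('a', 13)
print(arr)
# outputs {'x': 20, 'z': 99, 'a': 13}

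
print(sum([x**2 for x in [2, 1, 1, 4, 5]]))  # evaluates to 47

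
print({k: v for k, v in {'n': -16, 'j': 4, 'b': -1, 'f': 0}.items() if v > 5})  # {}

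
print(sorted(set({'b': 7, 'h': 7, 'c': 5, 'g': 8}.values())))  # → [5, 7, 8]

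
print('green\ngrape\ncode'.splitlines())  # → ['green', 'grape', 'code']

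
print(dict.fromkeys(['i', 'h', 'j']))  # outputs {'i': None, 'h': None, 'j': None}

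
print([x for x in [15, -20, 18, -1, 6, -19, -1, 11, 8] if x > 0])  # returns [15, 18, 6, 11, 8]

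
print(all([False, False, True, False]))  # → False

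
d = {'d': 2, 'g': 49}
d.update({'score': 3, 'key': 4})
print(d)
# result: {'d': 2, 'g': 49, 'score': 3, 'key': 4}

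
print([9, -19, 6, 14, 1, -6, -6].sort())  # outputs None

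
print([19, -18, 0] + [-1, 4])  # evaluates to [19, -18, 0, -1, 4]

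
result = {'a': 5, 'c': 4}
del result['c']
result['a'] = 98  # {'a': 98}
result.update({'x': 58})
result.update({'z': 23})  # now {'a': 98, 'x': 58, 'z': 23}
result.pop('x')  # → 58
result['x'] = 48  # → {'a': 98, 'z': 23, 'x': 48}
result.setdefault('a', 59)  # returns 98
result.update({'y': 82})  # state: {'a': 98, 'z': 23, 'x': 48, 'y': 82}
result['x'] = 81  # {'a': 98, 'z': 23, 'x': 81, 'y': 82}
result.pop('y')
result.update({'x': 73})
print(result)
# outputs {'a': 98, 'z': 23, 'x': 73}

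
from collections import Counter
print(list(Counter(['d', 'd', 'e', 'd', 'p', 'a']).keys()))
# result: ['d', 'e', 'p', 'a']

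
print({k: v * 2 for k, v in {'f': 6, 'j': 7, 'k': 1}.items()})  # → {'f': 12, 'j': 14, 'k': 2}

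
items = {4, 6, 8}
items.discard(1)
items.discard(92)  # {4, 6, 8}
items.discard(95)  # {4, 6, 8}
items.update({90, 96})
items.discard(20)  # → {4, 6, 8, 90, 96}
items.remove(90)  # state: {4, 6, 8, 96}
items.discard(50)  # {4, 6, 8, 96}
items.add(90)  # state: {4, 6, 8, 90, 96}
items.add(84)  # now {4, 6, 8, 84, 90, 96}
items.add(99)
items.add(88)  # {4, 6, 8, 84, 88, 90, 96, 99}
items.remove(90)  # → {4, 6, 8, 84, 88, 96, 99}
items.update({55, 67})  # {4, 6, 8, 55, 67, 84, 88, 96, 99}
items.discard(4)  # {6, 8, 55, 67, 84, 88, 96, 99}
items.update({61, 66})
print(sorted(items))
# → [6, 8, 55, 61, 66, 67, 84, 88, 96, 99]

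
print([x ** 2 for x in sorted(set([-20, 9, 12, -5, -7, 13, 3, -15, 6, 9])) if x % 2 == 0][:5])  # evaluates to [400, 36, 144]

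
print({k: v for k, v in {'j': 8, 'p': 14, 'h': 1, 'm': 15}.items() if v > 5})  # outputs {'j': 8, 'p': 14, 'm': 15}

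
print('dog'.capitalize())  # Dog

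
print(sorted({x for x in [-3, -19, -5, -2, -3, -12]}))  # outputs [-19, -12, -5, -3, -2]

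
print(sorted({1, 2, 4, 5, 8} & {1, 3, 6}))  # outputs [1]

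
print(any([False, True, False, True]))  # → True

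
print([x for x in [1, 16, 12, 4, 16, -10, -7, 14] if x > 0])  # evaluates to [1, 16, 12, 4, 16, 14]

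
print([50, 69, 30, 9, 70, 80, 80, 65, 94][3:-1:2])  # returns [9, 80, 65]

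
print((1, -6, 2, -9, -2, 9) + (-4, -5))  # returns (1, -6, 2, -9, -2, 9, -4, -5)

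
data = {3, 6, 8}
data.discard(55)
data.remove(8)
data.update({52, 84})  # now {3, 6, 52, 84}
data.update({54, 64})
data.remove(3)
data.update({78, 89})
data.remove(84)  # {6, 52, 54, 64, 78, 89}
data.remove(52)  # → {6, 54, 64, 78, 89}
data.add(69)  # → {6, 54, 64, 69, 78, 89}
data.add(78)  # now {6, 54, 64, 69, 78, 89}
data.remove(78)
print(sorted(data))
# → [6, 54, 64, 69, 89]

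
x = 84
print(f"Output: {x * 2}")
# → Output: 168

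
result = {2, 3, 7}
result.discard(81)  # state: {2, 3, 7}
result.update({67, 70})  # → {2, 3, 7, 67, 70}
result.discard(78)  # {2, 3, 7, 67, 70}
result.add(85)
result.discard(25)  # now {2, 3, 7, 67, 70, 85}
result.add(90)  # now {2, 3, 7, 67, 70, 85, 90}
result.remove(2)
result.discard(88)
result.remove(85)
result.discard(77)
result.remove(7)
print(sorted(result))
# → [3, 67, 70, 90]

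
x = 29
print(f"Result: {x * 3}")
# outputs Result: 87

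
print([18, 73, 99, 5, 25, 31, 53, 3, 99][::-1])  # [99, 3, 53, 31, 25, 5, 99, 73, 18]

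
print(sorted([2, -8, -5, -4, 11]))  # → [-8, -5, -4, 2, 11]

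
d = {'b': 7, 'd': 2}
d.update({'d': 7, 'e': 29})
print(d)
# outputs {'b': 7, 'd': 7, 'e': 29}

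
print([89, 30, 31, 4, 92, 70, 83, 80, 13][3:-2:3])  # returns [4, 83]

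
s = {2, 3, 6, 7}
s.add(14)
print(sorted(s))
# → [2, 3, 6, 7, 14]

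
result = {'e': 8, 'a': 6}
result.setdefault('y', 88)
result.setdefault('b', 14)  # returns 14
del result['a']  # {'e': 8, 'y': 88, 'b': 14}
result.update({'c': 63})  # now {'e': 8, 'y': 88, 'b': 14, 'c': 63}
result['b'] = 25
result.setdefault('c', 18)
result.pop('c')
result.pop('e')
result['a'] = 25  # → {'y': 88, 'b': 25, 'a': 25}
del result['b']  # {'y': 88, 'a': 25}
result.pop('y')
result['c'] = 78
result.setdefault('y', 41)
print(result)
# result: {'a': 25, 'c': 78, 'y': 41}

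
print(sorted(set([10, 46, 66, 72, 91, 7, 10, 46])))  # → [7, 10, 46, 66, 72, 91]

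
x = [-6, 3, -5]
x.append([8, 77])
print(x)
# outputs [-6, 3, -5, [8, 77]]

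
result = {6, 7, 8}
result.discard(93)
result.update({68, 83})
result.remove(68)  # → {6, 7, 8, 83}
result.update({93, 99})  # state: {6, 7, 8, 83, 93, 99}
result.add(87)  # {6, 7, 8, 83, 87, 93, 99}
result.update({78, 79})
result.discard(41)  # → {6, 7, 8, 78, 79, 83, 87, 93, 99}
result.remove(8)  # {6, 7, 78, 79, 83, 87, 93, 99}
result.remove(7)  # {6, 78, 79, 83, 87, 93, 99}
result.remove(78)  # {6, 79, 83, 87, 93, 99}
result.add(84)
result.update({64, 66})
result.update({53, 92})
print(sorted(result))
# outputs [6, 53, 64, 66, 79, 83, 84, 87, 92, 93, 99]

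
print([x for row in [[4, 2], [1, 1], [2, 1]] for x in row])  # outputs [4, 2, 1, 1, 2, 1]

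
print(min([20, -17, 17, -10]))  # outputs -17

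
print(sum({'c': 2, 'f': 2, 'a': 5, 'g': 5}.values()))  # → 14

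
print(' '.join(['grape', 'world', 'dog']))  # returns grape world dog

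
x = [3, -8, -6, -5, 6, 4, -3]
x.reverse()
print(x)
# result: [-3, 4, 6, -5, -6, -8, 3]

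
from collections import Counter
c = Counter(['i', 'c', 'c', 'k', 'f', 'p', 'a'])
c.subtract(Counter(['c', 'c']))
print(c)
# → Counter({'i': 1, 'k': 1, 'f': 1, 'p': 1, 'a': 1, 'c': 0})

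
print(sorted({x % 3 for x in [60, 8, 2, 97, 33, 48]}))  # [0, 1, 2]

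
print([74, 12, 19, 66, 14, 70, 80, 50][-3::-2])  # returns [70, 66, 12]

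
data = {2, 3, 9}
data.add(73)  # {2, 3, 9, 73}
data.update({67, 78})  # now {2, 3, 9, 67, 73, 78}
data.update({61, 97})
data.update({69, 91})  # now {2, 3, 9, 61, 67, 69, 73, 78, 91, 97}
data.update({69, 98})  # {2, 3, 9, 61, 67, 69, 73, 78, 91, 97, 98}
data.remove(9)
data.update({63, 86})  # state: {2, 3, 61, 63, 67, 69, 73, 78, 86, 91, 97, 98}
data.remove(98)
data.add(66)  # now {2, 3, 61, 63, 66, 67, 69, 73, 78, 86, 91, 97}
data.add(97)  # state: {2, 3, 61, 63, 66, 67, 69, 73, 78, 86, 91, 97}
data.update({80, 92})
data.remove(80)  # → {2, 3, 61, 63, 66, 67, 69, 73, 78, 86, 91, 92, 97}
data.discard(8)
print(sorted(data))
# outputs [2, 3, 61, 63, 66, 67, 69, 73, 78, 86, 91, 92, 97]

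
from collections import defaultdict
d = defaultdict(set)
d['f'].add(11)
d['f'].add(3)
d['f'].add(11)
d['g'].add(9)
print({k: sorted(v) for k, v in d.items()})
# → {'f': [3, 11], 'g': [9]}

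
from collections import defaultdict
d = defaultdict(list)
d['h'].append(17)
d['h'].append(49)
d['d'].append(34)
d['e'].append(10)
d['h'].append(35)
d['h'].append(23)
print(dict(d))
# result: {'h': [17, 49, 35, 23], 'd': [34], 'e': [10]}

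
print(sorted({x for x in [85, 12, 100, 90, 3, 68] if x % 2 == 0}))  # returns [12, 68, 90, 100]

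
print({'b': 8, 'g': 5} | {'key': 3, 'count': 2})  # {'b': 8, 'g': 5, 'key': 3, 'count': 2}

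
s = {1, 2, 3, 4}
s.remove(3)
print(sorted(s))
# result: [1, 2, 4]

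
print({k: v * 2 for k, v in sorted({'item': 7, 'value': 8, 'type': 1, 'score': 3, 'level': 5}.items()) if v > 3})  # {'item': 14, 'level': 10, 'value': 16}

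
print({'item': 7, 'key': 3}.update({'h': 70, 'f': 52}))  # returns None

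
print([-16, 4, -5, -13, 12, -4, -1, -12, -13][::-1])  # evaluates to [-13, -12, -1, -4, 12, -13, -5, 4, -16]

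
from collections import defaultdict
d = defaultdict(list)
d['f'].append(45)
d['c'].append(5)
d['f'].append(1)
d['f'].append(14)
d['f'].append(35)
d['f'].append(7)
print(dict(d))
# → {'f': [45, 1, 14, 35, 7], 'c': [5]}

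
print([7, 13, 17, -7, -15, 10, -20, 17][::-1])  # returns [17, -20, 10, -15, -7, 17, 13, 7]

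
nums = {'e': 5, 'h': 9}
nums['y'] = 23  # {'e': 5, 'h': 9, 'y': 23}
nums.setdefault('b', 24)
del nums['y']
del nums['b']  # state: {'e': 5, 'h': 9}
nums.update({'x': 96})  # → {'e': 5, 'h': 9, 'x': 96}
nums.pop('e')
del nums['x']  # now {'h': 9}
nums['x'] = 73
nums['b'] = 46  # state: {'h': 9, 'x': 73, 'b': 46}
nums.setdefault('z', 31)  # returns 31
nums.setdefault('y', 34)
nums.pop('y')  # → 34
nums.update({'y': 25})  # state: {'h': 9, 'x': 73, 'b': 46, 'z': 31, 'y': 25}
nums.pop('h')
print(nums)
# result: {'x': 73, 'b': 46, 'z': 31, 'y': 25}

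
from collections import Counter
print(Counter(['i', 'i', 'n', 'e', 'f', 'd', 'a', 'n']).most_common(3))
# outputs [('i', 2), ('n', 2), ('e', 1)]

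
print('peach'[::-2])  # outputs hap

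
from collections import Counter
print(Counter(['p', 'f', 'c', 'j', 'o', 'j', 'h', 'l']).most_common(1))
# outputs [('j', 2)]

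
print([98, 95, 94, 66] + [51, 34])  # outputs [98, 95, 94, 66, 51, 34]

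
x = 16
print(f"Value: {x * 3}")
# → Value: 48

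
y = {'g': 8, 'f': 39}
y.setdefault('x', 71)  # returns 71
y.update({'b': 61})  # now {'g': 8, 'f': 39, 'x': 71, 'b': 61}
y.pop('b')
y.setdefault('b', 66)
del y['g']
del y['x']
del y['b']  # {'f': 39}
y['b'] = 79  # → {'f': 39, 'b': 79}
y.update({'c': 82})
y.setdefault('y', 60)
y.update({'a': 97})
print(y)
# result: {'f': 39, 'b': 79, 'c': 82, 'y': 60, 'a': 97}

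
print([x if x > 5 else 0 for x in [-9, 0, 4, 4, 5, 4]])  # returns [0, 0, 0, 0, 0, 0]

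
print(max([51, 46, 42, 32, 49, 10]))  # 51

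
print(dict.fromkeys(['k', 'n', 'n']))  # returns {'k': None, 'n': None}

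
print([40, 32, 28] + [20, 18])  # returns [40, 32, 28, 20, 18]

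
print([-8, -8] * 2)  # [-8, -8, -8, -8]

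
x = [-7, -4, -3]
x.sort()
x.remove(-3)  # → [-7, -4]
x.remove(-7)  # [-4]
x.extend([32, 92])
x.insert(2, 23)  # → [-4, 32, 23, 92]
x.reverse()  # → [92, 23, 32, -4]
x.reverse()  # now [-4, 32, 23, 92]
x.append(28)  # [-4, 32, 23, 92, 28]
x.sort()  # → [-4, 23, 28, 32, 92]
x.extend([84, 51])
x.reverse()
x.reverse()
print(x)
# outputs [-4, 23, 28, 32, 92, 84, 51]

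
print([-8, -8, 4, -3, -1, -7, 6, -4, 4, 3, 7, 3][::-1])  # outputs [3, 7, 3, 4, -4, 6, -7, -1, -3, 4, -8, -8]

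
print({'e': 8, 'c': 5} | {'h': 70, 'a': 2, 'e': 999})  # {'e': 999, 'c': 5, 'h': 70, 'a': 2}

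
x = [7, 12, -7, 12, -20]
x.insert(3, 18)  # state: [7, 12, -7, 18, 12, -20]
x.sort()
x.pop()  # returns 18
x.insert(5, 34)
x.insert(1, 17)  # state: [-20, 17, -7, 7, 12, 12, 34]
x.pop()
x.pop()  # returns 12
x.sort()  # [-20, -7, 7, 12, 17]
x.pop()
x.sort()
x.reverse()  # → [12, 7, -7, -20]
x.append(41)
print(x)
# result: [12, 7, -7, -20, 41]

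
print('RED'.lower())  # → red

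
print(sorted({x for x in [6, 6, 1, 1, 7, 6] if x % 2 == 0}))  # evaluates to [6]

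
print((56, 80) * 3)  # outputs (56, 80, 56, 80, 56, 80)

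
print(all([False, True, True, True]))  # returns False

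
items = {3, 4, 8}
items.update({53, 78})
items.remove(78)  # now {3, 4, 8, 53}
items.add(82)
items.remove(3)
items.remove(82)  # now {4, 8, 53}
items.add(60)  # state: {4, 8, 53, 60}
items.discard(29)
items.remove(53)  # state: {4, 8, 60}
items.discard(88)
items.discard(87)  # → {4, 8, 60}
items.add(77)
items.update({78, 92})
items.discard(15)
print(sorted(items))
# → [4, 8, 60, 77, 78, 92]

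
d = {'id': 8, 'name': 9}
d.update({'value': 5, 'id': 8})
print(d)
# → {'id': 8, 'name': 9, 'value': 5}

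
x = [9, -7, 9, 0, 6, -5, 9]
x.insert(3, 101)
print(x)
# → [9, -7, 9, 101, 0, 6, -5, 9]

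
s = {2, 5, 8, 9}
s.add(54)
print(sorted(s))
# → [2, 5, 8, 9, 54]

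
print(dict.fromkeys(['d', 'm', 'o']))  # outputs {'d': None, 'm': None, 'o': None}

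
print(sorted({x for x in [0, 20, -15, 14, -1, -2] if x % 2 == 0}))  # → [-2, 0, 14, 20]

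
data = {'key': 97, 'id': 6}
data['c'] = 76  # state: {'key': 97, 'id': 6, 'c': 76}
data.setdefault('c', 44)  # 76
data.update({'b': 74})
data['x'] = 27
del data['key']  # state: {'id': 6, 'c': 76, 'b': 74, 'x': 27}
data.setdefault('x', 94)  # 27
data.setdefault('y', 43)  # 43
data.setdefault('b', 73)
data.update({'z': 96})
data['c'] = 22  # {'id': 6, 'c': 22, 'b': 74, 'x': 27, 'y': 43, 'z': 96}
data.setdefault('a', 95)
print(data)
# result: {'id': 6, 'c': 22, 'b': 74, 'x': 27, 'y': 43, 'z': 96, 'a': 95}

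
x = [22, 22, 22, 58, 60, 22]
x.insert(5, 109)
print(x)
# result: [22, 22, 22, 58, 60, 109, 22]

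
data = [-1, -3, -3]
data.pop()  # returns -3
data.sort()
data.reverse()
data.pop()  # -3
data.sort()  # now [-1]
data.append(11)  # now [-1, 11]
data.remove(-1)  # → [11]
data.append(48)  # [11, 48]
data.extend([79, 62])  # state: [11, 48, 79, 62]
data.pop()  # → 62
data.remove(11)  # [48, 79]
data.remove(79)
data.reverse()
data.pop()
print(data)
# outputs []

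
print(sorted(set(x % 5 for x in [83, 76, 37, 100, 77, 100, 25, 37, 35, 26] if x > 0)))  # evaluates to [0, 1, 2, 3]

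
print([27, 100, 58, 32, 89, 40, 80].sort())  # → None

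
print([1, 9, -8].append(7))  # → None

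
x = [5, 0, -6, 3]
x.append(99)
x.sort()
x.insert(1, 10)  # [-6, 10, 0, 3, 5, 99]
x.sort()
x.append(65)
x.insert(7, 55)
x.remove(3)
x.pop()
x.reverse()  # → [65, 99, 10, 5, 0, -6]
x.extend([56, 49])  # [65, 99, 10, 5, 0, -6, 56, 49]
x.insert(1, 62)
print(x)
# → [65, 62, 99, 10, 5, 0, -6, 56, 49]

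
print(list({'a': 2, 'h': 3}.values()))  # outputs [2, 3]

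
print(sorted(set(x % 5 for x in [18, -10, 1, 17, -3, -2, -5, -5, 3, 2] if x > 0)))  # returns [1, 2, 3]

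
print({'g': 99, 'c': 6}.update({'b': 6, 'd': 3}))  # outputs None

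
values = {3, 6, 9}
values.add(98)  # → {3, 6, 9, 98}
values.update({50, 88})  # {3, 6, 9, 50, 88, 98}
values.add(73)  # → {3, 6, 9, 50, 73, 88, 98}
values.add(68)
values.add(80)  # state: {3, 6, 9, 50, 68, 73, 80, 88, 98}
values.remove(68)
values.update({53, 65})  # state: {3, 6, 9, 50, 53, 65, 73, 80, 88, 98}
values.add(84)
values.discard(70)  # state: {3, 6, 9, 50, 53, 65, 73, 80, 84, 88, 98}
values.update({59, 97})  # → {3, 6, 9, 50, 53, 59, 65, 73, 80, 84, 88, 97, 98}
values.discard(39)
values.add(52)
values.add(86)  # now {3, 6, 9, 50, 52, 53, 59, 65, 73, 80, 84, 86, 88, 97, 98}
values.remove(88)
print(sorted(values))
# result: [3, 6, 9, 50, 52, 53, 59, 65, 73, 80, 84, 86, 97, 98]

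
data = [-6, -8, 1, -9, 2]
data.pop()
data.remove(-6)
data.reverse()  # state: [-9, 1, -8]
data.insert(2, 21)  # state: [-9, 1, 21, -8]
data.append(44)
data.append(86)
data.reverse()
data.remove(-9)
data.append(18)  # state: [86, 44, -8, 21, 1, 18]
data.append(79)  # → [86, 44, -8, 21, 1, 18, 79]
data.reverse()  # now [79, 18, 1, 21, -8, 44, 86]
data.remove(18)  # [79, 1, 21, -8, 44, 86]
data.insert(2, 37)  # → [79, 1, 37, 21, -8, 44, 86]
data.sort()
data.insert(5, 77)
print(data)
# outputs [-8, 1, 21, 37, 44, 77, 79, 86]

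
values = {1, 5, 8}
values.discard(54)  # {1, 5, 8}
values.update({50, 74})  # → {1, 5, 8, 50, 74}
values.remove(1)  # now {5, 8, 50, 74}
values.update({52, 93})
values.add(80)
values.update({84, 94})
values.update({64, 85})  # {5, 8, 50, 52, 64, 74, 80, 84, 85, 93, 94}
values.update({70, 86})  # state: {5, 8, 50, 52, 64, 70, 74, 80, 84, 85, 86, 93, 94}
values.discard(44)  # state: {5, 8, 50, 52, 64, 70, 74, 80, 84, 85, 86, 93, 94}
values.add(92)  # {5, 8, 50, 52, 64, 70, 74, 80, 84, 85, 86, 92, 93, 94}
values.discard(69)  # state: {5, 8, 50, 52, 64, 70, 74, 80, 84, 85, 86, 92, 93, 94}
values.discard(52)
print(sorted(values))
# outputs [5, 8, 50, 64, 70, 74, 80, 84, 85, 86, 92, 93, 94]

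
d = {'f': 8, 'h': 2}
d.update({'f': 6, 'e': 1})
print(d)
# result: {'f': 6, 'h': 2, 'e': 1}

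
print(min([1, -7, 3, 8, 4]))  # -7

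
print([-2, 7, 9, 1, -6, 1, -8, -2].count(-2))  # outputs 2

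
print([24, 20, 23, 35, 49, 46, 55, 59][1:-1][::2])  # [20, 35, 46]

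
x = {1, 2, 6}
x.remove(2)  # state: {1, 6}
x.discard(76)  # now {1, 6}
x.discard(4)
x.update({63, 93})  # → {1, 6, 63, 93}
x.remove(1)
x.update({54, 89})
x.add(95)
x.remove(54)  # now {6, 63, 89, 93, 95}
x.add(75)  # {6, 63, 75, 89, 93, 95}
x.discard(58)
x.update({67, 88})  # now {6, 63, 67, 75, 88, 89, 93, 95}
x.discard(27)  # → {6, 63, 67, 75, 88, 89, 93, 95}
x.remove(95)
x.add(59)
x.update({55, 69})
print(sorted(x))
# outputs [6, 55, 59, 63, 67, 69, 75, 88, 89, 93]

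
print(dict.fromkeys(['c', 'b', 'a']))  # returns {'c': None, 'b': None, 'a': None}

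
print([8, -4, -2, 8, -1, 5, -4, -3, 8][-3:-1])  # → [-4, -3]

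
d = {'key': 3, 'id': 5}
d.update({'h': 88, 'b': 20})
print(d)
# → {'key': 3, 'id': 5, 'h': 88, 'b': 20}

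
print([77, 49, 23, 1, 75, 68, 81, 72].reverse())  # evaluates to None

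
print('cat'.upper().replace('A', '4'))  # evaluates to C4T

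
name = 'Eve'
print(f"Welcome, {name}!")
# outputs Welcome, Eve!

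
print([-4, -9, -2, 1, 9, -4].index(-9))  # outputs 1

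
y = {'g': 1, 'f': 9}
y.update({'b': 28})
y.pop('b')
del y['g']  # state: {'f': 9}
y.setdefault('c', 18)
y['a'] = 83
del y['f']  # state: {'c': 18, 'a': 83}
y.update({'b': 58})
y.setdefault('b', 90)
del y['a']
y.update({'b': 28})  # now {'c': 18, 'b': 28}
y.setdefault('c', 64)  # 18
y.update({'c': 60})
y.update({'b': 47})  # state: {'c': 60, 'b': 47}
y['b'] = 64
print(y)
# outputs {'c': 60, 'b': 64}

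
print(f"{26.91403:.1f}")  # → 26.9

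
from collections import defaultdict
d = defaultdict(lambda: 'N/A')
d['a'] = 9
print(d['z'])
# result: N/A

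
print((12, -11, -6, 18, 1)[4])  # 1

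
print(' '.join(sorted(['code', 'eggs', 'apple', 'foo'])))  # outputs apple code eggs foo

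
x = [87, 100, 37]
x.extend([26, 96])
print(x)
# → [87, 100, 37, 26, 96]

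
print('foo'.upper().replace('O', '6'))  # F66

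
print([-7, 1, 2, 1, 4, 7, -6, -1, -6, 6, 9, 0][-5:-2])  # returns [-1, -6, 6]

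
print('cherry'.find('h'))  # 1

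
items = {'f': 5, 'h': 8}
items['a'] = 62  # {'f': 5, 'h': 8, 'a': 62}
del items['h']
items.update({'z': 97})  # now {'f': 5, 'a': 62, 'z': 97}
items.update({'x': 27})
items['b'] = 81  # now {'f': 5, 'a': 62, 'z': 97, 'x': 27, 'b': 81}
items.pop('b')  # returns 81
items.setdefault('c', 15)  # 15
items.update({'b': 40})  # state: {'f': 5, 'a': 62, 'z': 97, 'x': 27, 'c': 15, 'b': 40}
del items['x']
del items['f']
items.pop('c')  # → 15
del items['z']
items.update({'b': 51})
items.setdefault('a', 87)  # 62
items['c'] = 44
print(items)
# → {'a': 62, 'b': 51, 'c': 44}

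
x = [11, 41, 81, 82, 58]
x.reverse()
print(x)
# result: [58, 82, 81, 41, 11]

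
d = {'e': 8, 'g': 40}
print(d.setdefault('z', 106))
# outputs 106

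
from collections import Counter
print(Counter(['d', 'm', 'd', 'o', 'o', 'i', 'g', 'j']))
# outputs Counter({'d': 2, 'o': 2, 'm': 1, 'i': 1, 'g': 1, 'j': 1})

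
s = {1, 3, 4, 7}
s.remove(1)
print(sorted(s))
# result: [3, 4, 7]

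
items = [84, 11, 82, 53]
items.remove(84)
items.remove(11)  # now [82, 53]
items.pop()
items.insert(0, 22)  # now [22, 82]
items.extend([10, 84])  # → [22, 82, 10, 84]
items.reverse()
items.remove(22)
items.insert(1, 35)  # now [84, 35, 10, 82]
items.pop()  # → 82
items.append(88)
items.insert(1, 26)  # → [84, 26, 35, 10, 88]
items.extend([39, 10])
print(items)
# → [84, 26, 35, 10, 88, 39, 10]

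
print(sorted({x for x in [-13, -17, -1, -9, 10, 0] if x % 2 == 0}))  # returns [0, 10]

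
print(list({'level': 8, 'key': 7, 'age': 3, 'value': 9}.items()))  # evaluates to [('level', 8), ('key', 7), ('age', 3), ('value', 9)]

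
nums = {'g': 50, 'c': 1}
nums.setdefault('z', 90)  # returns 90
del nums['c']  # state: {'g': 50, 'z': 90}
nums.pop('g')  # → 50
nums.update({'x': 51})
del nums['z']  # {'x': 51}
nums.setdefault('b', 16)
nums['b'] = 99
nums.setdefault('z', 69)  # 69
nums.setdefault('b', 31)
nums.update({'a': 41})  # {'x': 51, 'b': 99, 'z': 69, 'a': 41}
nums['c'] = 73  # {'x': 51, 'b': 99, 'z': 69, 'a': 41, 'c': 73}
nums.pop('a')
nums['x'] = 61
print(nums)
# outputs {'x': 61, 'b': 99, 'z': 69, 'c': 73}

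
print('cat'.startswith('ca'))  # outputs True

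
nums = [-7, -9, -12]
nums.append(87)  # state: [-7, -9, -12, 87]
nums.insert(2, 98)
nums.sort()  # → [-12, -9, -7, 87, 98]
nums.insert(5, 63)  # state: [-12, -9, -7, 87, 98, 63]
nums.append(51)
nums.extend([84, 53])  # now [-12, -9, -7, 87, 98, 63, 51, 84, 53]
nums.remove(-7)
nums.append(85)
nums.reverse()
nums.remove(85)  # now [53, 84, 51, 63, 98, 87, -9, -12]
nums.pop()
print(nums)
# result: [53, 84, 51, 63, 98, 87, -9]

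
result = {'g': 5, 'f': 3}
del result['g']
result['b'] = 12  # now {'f': 3, 'b': 12}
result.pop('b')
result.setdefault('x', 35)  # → 35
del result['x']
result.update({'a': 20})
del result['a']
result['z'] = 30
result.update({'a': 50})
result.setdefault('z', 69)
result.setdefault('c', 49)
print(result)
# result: {'f': 3, 'z': 30, 'a': 50, 'c': 49}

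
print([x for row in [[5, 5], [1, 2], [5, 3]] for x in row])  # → [5, 5, 1, 2, 5, 3]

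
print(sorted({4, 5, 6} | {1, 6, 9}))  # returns [1, 4, 5, 6, 9]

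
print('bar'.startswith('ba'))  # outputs True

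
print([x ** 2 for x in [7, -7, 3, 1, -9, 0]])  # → [49, 49, 9, 1, 81, 0]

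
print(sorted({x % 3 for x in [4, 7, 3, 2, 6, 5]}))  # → [0, 1, 2]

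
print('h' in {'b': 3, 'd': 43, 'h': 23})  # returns True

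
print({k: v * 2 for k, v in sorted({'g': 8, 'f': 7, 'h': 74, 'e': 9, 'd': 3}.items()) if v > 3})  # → {'e': 18, 'f': 14, 'g': 16, 'h': 148}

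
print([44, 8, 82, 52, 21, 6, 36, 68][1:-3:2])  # [8, 52]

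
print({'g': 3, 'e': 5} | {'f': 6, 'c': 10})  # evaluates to {'g': 3, 'e': 5, 'f': 6, 'c': 10}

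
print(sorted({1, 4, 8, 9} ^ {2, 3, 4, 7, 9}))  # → [1, 2, 3, 7, 8]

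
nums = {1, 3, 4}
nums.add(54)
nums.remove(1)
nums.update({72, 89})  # {3, 4, 54, 72, 89}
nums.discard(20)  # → {3, 4, 54, 72, 89}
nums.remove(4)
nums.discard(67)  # {3, 54, 72, 89}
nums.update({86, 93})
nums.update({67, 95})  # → {3, 54, 67, 72, 86, 89, 93, 95}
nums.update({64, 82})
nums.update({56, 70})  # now {3, 54, 56, 64, 67, 70, 72, 82, 86, 89, 93, 95}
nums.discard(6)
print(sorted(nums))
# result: [3, 54, 56, 64, 67, 70, 72, 82, 86, 89, 93, 95]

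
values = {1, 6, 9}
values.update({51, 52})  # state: {1, 6, 9, 51, 52}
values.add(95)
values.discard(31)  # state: {1, 6, 9, 51, 52, 95}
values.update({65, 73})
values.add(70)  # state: {1, 6, 9, 51, 52, 65, 70, 73, 95}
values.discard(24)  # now {1, 6, 9, 51, 52, 65, 70, 73, 95}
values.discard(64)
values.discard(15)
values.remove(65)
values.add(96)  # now {1, 6, 9, 51, 52, 70, 73, 95, 96}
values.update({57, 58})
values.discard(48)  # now {1, 6, 9, 51, 52, 57, 58, 70, 73, 95, 96}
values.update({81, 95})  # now {1, 6, 9, 51, 52, 57, 58, 70, 73, 81, 95, 96}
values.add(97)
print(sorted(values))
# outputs [1, 6, 9, 51, 52, 57, 58, 70, 73, 81, 95, 96, 97]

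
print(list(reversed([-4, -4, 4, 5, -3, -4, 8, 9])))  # [9, 8, -4, -3, 5, 4, -4, -4]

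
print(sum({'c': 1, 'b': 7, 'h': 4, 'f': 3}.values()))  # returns 15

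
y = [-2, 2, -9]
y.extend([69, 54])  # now [-2, 2, -9, 69, 54]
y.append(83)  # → [-2, 2, -9, 69, 54, 83]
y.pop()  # 83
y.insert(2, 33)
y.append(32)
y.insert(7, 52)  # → [-2, 2, 33, -9, 69, 54, 32, 52]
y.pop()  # 52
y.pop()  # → 32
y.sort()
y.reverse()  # [69, 54, 33, 2, -2, -9]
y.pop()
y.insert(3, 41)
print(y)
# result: [69, 54, 33, 41, 2, -2]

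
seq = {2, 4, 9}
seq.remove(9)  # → {2, 4}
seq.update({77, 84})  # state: {2, 4, 77, 84}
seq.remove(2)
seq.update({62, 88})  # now {4, 62, 77, 84, 88}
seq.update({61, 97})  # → {4, 61, 62, 77, 84, 88, 97}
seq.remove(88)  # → {4, 61, 62, 77, 84, 97}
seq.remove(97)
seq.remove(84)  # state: {4, 61, 62, 77}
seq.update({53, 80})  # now {4, 53, 61, 62, 77, 80}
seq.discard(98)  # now {4, 53, 61, 62, 77, 80}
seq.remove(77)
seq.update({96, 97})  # {4, 53, 61, 62, 80, 96, 97}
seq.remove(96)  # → {4, 53, 61, 62, 80, 97}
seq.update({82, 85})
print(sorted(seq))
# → [4, 53, 61, 62, 80, 82, 85, 97]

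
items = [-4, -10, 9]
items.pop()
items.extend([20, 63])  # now [-4, -10, 20, 63]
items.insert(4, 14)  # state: [-4, -10, 20, 63, 14]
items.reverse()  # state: [14, 63, 20, -10, -4]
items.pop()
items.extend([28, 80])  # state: [14, 63, 20, -10, 28, 80]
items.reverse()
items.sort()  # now [-10, 14, 20, 28, 63, 80]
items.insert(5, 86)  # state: [-10, 14, 20, 28, 63, 86, 80]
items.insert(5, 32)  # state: [-10, 14, 20, 28, 63, 32, 86, 80]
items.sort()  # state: [-10, 14, 20, 28, 32, 63, 80, 86]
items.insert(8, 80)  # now [-10, 14, 20, 28, 32, 63, 80, 86, 80]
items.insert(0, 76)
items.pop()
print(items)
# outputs [76, -10, 14, 20, 28, 32, 63, 80, 86]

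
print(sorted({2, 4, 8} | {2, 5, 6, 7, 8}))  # [2, 4, 5, 6, 7, 8]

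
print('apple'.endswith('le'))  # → True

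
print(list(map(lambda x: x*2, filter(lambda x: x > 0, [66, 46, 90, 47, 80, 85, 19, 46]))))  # [132, 92, 180, 94, 160, 170, 38, 92]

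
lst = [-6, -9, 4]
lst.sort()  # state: [-9, -6, 4]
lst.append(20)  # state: [-9, -6, 4, 20]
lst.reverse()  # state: [20, 4, -6, -9]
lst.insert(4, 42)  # [20, 4, -6, -9, 42]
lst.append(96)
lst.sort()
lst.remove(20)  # [-9, -6, 4, 42, 96]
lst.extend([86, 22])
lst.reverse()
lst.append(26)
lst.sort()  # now [-9, -6, 4, 22, 26, 42, 86, 96]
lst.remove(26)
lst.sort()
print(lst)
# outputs [-9, -6, 4, 22, 42, 86, 96]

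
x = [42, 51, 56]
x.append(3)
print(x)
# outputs [42, 51, 56, 3]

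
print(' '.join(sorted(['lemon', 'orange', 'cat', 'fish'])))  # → cat fish lemon orange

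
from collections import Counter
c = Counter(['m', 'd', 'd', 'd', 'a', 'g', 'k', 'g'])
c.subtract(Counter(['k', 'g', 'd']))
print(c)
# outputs Counter({'d': 2, 'm': 1, 'a': 1, 'g': 1, 'k': 0})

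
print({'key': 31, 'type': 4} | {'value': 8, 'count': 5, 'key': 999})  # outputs {'key': 999, 'type': 4, 'value': 8, 'count': 5}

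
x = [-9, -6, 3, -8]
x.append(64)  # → [-9, -6, 3, -8, 64]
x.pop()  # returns 64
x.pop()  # -8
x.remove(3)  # [-9, -6]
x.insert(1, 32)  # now [-9, 32, -6]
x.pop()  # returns -6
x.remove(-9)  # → [32]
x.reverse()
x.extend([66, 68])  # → [32, 66, 68]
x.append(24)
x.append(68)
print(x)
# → [32, 66, 68, 24, 68]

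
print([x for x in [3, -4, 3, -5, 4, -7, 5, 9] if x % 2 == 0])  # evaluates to [-4, 4]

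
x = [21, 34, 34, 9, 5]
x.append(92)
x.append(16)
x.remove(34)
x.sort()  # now [5, 9, 16, 21, 34, 92]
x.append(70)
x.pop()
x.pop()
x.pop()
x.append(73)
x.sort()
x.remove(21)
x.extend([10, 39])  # [5, 9, 16, 73, 10, 39]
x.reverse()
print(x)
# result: [39, 10, 73, 16, 9, 5]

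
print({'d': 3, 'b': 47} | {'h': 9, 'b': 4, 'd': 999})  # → {'d': 999, 'b': 4, 'h': 9}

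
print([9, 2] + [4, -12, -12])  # [9, 2, 4, -12, -12]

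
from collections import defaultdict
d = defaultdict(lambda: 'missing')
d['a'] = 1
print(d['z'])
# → missing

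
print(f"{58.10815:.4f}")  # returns 58.1082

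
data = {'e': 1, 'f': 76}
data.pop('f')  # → 76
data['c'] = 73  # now {'e': 1, 'c': 73}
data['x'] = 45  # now {'e': 1, 'c': 73, 'x': 45}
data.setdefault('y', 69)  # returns 69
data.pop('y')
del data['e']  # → {'c': 73, 'x': 45}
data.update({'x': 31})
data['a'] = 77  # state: {'c': 73, 'x': 31, 'a': 77}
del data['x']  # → {'c': 73, 'a': 77}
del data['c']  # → {'a': 77}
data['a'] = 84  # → {'a': 84}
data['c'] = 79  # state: {'a': 84, 'c': 79}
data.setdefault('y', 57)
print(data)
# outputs {'a': 84, 'c': 79, 'y': 57}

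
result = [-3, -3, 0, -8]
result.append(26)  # [-3, -3, 0, -8, 26]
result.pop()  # 26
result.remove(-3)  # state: [-3, 0, -8]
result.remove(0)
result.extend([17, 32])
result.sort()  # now [-8, -3, 17, 32]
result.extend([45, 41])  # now [-8, -3, 17, 32, 45, 41]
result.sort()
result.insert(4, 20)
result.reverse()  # [45, 41, 20, 32, 17, -3, -8]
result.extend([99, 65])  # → [45, 41, 20, 32, 17, -3, -8, 99, 65]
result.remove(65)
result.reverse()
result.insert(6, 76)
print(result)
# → [99, -8, -3, 17, 32, 20, 76, 41, 45]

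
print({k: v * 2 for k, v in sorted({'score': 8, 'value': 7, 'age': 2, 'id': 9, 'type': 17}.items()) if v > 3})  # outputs {'id': 18, 'score': 16, 'type': 34, 'value': 14}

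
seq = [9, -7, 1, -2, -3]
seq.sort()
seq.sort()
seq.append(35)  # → [-7, -3, -2, 1, 9, 35]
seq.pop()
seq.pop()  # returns 9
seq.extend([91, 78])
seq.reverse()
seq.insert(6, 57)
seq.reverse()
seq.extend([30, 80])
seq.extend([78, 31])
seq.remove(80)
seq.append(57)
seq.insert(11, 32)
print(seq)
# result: [57, -7, -3, -2, 1, 91, 78, 30, 78, 31, 57, 32]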